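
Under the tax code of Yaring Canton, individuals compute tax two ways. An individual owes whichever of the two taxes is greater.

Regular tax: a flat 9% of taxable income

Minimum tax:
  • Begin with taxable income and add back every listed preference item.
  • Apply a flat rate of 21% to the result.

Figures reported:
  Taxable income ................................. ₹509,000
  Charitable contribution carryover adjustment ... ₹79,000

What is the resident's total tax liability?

Minimum tax:
  Adjusted income: ₹509,000 + ₹79,000 = ₹588,000
  ₹588,000 × 21% = ₹123,480

Regular tax:
  ₹509,000 × 9% = ₹45,810

₹123,480 > ₹45,810, so the minimum tax is the binding amount.

₹123,480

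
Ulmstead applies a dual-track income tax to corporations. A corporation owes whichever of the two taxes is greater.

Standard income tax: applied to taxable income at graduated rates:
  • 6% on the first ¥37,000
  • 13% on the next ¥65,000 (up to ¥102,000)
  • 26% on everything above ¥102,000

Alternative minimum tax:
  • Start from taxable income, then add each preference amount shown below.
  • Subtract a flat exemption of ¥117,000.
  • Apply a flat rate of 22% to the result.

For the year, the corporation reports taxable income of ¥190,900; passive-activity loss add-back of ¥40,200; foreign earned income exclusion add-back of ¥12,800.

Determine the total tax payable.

Alternative minimum tax:
  Adjusted income: ¥190,900 + ¥40,200 + ¥12,800 = ¥243,900
  Less exemption ¥117,000 → base ¥126,900
  ¥126,900 × 22% = ¥27,918

Standard income tax:
  ¥37,000 × 6% = ¥2,220
  ¥65,000 × 13% = ¥8,450
  ¥88,900 × 26% = ¥23,114
  → ¥33,784

¥33,784 > ¥27,918, so the standard income tax governs.

¥33,784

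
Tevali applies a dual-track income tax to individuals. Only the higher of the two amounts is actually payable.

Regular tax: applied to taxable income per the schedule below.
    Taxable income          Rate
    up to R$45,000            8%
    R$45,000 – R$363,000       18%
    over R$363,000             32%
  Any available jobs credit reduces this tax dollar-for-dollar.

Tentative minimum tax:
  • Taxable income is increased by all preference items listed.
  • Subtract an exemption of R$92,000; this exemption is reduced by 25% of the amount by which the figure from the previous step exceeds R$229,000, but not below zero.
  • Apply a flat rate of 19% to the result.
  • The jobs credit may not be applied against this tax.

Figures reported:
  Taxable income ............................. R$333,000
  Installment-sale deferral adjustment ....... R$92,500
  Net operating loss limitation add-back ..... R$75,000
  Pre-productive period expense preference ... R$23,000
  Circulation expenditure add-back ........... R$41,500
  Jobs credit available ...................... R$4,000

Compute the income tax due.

R$105,830

Tentative minimum tax:
  Adjusted income: R$333,000 + R$92,500 + R$75,000 + R$23,000 + R$41,500 = R$565,000
  Exemption: R$92,000 − 25% × (R$565,000 − R$229,000) = R$92,000 − R$84,000 = R$8,000
  Base: R$565,000 − R$8,000 = R$557,000
  R$557,000 × 19% = R$105,830

Regular tax:
  R$45,000 × 8% = R$3,600
  R$288,000 × 18% = R$51,840
  → R$55,440
  Less jobs credit R$4,000 → R$51,440

R$105,830 > R$51,440, so the tentative minimum tax is the binding amount.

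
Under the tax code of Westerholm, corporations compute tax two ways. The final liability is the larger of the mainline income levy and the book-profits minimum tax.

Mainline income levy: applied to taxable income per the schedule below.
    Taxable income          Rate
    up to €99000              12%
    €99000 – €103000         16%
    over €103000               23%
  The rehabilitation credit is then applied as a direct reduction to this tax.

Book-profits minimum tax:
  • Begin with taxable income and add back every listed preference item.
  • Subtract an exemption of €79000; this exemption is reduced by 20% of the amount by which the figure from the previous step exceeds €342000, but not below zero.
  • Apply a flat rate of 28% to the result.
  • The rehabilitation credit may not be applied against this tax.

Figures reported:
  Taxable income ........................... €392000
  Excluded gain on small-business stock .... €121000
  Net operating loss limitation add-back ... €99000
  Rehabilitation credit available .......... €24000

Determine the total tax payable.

€164360

Mainline income levy:
  €99000 × 12% = €11880
  €4000 × 16% = €640
  €289000 × 23% = €66470
  → €78990
  Less rehabilitation credit €24000 → €54990

Book-profits minimum tax:
  Adjusted income: €392000 + €121000 + €99000 = €612000
  Exemption: €79000 − 20% × (€612000 − €342000) = €79000 − €54000 = €25000
  Base: €612000 − €25000 = €587000
  €587000 × 28% = €164360

€164360 > €54990, so the book-profits minimum tax is the binding amount.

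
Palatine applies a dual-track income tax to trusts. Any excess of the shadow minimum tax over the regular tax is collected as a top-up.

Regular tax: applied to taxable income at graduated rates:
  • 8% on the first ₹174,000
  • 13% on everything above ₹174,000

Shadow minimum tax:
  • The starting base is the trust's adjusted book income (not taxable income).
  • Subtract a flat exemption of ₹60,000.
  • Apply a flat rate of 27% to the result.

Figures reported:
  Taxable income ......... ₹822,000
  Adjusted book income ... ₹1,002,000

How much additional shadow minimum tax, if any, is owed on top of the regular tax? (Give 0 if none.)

₹156,180

Shadow minimum tax:
  Base (adjusted book income): ₹1,002,000
  Less exemption ₹60,000 → base ₹942,000
  ₹942,000 × 27% = ₹254,340

Regular tax:
  ₹174,000 × 8% = ₹13,920
  ₹648,000 × 13% = ₹84,240
  → ₹98,160

Excess of shadow minimum tax over regular tax: ₹254,340 − ₹98,160 = ₹156,180.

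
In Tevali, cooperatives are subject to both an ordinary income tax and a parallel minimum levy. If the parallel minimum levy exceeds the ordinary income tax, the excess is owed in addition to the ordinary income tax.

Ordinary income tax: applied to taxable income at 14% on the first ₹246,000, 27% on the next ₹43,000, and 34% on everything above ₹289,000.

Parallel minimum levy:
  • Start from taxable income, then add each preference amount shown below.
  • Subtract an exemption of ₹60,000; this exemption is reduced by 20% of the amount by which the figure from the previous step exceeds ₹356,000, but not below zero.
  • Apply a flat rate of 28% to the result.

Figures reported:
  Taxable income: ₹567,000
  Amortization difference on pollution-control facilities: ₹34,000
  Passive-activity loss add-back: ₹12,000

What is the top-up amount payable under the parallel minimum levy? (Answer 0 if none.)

Parallel minimum levy:
  Adjusted income: ₹567,000 + ₹34,000 + ₹12,000 = ₹613,000
  Exemption: ₹60,000 − 20% × (₹613,000 − ₹356,000) = ₹60,000 − ₹51,400 = ₹8,600
  Base: ₹613,000 − ₹8,600 = ₹604,400
  ₹604,400 × 28% = ₹169,232

Ordinary income tax:
  ₹246,000 × 14% = ₹34,440
  ₹43,000 × 27% = ₹11,610
  ₹278,000 × 34% = ₹94,520
  → ₹140,570

Excess of parallel minimum levy over ordinary income tax: ₹169,232 − ₹140,570 = ₹28,662.

₹28,662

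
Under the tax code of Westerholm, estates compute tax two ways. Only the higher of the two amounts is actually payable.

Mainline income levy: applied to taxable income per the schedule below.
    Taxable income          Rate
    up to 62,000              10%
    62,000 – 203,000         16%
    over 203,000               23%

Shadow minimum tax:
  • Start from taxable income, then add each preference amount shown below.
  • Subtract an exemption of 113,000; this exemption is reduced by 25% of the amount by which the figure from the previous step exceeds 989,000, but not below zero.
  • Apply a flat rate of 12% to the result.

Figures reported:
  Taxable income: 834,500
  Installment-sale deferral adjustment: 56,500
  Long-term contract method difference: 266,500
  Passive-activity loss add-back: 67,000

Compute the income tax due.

174,005

Shadow minimum tax:
  Adjusted income: 834,500 + 56,500 + 266,500 + 67,000 = 1,224,500
  Exemption: 113,000 − 25% × (1,224,500 − 989,000) = 113,000 − 58,875 = 54,125
  Base: 1,224,500 − 54,125 = 1,170,375
  1,170,375 × 12% = 140,445

Mainline income levy:
  62,000 × 10% = 6,200
  141,000 × 16% = 22,560
  631,500 × 23% = 145,245
  → 174,005

174,005 > 140,445, so the mainline income levy governs.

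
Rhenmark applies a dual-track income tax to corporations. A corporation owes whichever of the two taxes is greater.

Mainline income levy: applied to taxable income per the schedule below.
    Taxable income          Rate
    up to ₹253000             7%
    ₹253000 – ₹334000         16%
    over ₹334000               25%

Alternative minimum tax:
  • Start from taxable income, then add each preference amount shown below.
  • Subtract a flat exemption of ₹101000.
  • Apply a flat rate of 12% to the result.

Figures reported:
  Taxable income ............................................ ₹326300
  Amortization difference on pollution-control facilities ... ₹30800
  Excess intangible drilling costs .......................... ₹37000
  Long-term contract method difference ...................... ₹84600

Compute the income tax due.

₹45324

Alternative minimum tax:
  Adjusted income: ₹326300 + ₹30800 + ₹37000 + ₹84600 = ₹478700
  Less exemption ₹101000 → base ₹377700
  ₹377700 × 12% = ₹45324

Mainline income levy:
  ₹253000 × 7% = ₹17710
  ₹73300 × 16% = ₹11728
  → ₹29438

₹45324 > ₹29438, so the alternative minimum tax is the binding amount.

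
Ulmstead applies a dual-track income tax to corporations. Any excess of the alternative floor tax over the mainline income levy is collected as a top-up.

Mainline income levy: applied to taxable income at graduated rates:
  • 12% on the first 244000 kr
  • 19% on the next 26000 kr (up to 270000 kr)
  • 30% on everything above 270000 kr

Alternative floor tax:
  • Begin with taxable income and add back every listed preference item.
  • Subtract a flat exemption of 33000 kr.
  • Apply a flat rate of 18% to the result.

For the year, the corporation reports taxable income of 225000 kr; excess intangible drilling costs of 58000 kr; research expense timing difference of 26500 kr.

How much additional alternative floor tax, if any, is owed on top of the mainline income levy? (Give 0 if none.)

Alternative floor tax:
  Adjusted income: 225000 kr + 58000 kr + 26500 kr = 309500 kr
  Less exemption 33000 kr → base 276500 kr
  276500 kr × 18% = 49770 kr

Mainline income levy:
  225000 kr × 12% = 27000 kr

Excess of alternative floor tax over mainline income levy: 49770 kr − 27000 kr = 22770 kr.

22770 kr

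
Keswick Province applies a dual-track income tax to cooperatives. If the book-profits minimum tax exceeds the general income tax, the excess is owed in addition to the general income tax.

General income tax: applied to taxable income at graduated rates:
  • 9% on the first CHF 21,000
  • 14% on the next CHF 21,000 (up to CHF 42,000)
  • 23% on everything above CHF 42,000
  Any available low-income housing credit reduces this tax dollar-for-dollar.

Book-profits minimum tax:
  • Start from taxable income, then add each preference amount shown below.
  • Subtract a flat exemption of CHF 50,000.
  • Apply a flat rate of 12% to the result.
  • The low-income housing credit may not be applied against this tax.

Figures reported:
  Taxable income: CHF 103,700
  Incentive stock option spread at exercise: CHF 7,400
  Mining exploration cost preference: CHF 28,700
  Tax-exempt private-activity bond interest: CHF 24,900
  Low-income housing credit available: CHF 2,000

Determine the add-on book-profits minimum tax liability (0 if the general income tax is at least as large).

CHF 0

General income tax:
  CHF 21,000 × 9% = CHF 1,890
  CHF 21,000 × 14% = CHF 2,940
  CHF 61,700 × 23% = CHF 14,191
  → CHF 19,021
  Less low-income housing credit CHF 2,000 → CHF 17,021

Book-profits minimum tax:
  Adjusted income: CHF 103,700 + CHF 7,400 + CHF 28,700 + CHF 24,900 = CHF 164,700
  Less exemption CHF 50,000 → base CHF 114,700
  CHF 114,700 × 12% = CHF 13,764

CHF 13,764 ≤ CHF 17,021, so no add-on is due.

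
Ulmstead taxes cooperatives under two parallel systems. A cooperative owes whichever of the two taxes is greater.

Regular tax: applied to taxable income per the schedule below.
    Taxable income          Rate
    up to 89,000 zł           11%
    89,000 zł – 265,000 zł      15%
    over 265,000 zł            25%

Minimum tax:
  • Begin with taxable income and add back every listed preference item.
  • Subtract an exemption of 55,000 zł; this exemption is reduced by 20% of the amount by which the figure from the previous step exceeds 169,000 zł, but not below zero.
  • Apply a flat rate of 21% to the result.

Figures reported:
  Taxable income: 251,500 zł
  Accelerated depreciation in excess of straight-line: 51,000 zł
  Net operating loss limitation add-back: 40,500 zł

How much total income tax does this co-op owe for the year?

Minimum tax:
  Adjusted income: 251,500 zł + 51,000 zł + 40,500 zł = 343,000 zł
  Exemption: 55,000 zł − 20% × (343,000 zł − 169,000 zł) = 55,000 zł − 34,800 zł = 20,200 zł
  Base: 343,000 zł − 20,200 zł = 322,800 zł
  322,800 zł × 21% = 67,788 zł

Regular tax:
  89,000 zł × 11% = 9,790 zł
  162,500 zł × 15% = 24,375 zł
  → 34,165 zł

67,788 zł > 34,165 zł, so the minimum tax is the binding amount.

67,788 zł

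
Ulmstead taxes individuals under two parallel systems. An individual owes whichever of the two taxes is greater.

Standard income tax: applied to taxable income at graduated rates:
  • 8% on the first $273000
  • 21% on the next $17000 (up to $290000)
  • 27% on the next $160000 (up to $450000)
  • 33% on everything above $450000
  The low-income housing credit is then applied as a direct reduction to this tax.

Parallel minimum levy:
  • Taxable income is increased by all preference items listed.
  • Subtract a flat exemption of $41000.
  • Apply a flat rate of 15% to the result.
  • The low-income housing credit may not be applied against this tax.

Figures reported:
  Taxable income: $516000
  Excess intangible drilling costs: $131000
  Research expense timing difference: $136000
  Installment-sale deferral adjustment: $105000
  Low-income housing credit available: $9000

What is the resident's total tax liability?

Parallel minimum levy:
  Adjusted income: $516000 + $131000 + $136000 + $105000 = $888000
  Less exemption $41000 → base $847000
  $847000 × 15% = $127050

Standard income tax:
  $273000 × 8% = $21840
  $17000 × 21% = $3570
  $160000 × 27% = $43200
  $66000 × 33% = $21780
  → $90390
  Less low-income housing credit $9000 → $81390

$127050 > $81390, so the parallel minimum levy is the binding amount.

$127050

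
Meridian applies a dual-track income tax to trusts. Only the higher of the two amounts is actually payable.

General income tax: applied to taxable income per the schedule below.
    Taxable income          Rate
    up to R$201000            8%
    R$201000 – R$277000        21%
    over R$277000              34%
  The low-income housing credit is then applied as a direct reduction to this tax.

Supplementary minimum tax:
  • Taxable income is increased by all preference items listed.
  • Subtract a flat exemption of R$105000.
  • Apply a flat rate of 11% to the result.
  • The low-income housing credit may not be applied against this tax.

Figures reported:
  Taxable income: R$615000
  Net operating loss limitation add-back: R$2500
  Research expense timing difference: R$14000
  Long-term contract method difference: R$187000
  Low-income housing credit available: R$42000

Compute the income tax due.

R$104960

Supplementary minimum tax:
  Adjusted income: R$615000 + R$2500 + R$14000 + R$187000 = R$818500
  Less exemption R$105000 → base R$713500
  R$713500 × 11% = R$78485

General income tax:
  R$201000 × 8% = R$16080
  R$76000 × 21% = R$15960
  R$338000 × 34% = R$114920
  → R$146960
  Less low-income housing credit R$42000 → R$104960

R$104960 > R$78485, so the general income tax governs.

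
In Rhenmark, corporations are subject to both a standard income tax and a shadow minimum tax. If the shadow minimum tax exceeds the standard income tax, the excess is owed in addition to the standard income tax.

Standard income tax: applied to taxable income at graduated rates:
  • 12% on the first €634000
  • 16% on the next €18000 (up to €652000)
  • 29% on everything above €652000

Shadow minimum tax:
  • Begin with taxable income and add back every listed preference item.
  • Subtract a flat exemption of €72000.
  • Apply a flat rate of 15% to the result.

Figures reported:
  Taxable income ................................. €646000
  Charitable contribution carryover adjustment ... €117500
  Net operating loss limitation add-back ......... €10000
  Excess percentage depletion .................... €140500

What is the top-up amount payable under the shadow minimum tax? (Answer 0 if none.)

€48300

Standard income tax:
  €634000 × 12% = €76080
  €12000 × 16% = €1920
  → €78000

Shadow minimum tax:
  Adjusted income: €646000 + €117500 + €10000 + €140500 = €914000
  Less exemption €72000 → base €842000
  €842000 × 15% = €126300

Excess of shadow minimum tax over standard income tax: €126300 − €78000 = €48300.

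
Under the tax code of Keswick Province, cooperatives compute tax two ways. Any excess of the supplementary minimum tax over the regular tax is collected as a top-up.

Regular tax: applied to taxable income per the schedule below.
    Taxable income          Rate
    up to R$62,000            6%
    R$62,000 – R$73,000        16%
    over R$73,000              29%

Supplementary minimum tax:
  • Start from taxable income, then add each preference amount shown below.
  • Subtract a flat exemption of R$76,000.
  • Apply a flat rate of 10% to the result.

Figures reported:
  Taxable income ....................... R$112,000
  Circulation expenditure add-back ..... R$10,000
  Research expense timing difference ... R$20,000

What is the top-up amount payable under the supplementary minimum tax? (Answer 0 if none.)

R$0

Regular tax:
  R$62,000 × 6% = R$3,720
  R$11,000 × 16% = R$1,760
  R$39,000 × 29% = R$11,310
  → R$16,790

Supplementary minimum tax:
  Adjusted income: R$112,000 + R$10,000 + R$20,000 = R$142,000
  Less exemption R$76,000 → base R$66,000
  R$66,000 × 10% = R$6,600

R$6,600 ≤ R$16,790, so no add-on is due.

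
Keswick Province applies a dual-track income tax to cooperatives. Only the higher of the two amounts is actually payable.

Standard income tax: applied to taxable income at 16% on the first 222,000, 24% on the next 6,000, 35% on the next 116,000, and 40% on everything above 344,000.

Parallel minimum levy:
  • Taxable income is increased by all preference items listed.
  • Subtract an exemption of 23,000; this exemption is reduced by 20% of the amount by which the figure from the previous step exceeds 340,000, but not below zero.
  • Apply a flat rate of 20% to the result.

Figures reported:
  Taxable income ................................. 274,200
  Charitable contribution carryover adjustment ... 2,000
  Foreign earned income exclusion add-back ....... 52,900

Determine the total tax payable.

Standard income tax:
  222,000 × 16% = 35,520
  6,000 × 24% = 1,440
  46,200 × 35% = 16,170
  → 53,130

Parallel minimum levy:
  Adjusted income: 274,200 + 2,000 + 52,900 = 329,100
  Exemption: 329,100 ≤ 340,000, so full 23,000 applies
  Base: 329,100 − 23,000 = 306,100
  306,100 × 20% = 61,220

61,220 > 53,130, so the parallel minimum levy is the binding amount.

61,220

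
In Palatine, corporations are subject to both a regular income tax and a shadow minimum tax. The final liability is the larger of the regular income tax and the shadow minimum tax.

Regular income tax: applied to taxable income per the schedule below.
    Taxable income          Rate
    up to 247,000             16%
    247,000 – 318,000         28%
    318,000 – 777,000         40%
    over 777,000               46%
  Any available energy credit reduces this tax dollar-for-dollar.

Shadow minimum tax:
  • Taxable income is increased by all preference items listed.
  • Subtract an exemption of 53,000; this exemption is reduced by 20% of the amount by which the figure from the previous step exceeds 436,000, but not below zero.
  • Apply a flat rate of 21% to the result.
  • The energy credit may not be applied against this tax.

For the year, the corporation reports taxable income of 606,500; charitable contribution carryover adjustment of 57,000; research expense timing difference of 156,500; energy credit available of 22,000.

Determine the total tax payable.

172,200

Shadow minimum tax:
  Adjusted income: 606,500 + 57,000 + 156,500 = 820,000
  Exemption: 20% × (820,000 − 436,000) = 76,800 ≥ 53,000, so the exemption is fully phased out
  Base: 820,000 − 0 = 820,000
  820,000 × 21% = 172,200

Regular income tax:
  247,000 × 16% = 39,520
  71,000 × 28% = 19,880
  288,500 × 40% = 115,400
  → 174,800
  Less energy credit 22,000 → 152,800

172,200 > 152,800, so the shadow minimum tax is the binding amount.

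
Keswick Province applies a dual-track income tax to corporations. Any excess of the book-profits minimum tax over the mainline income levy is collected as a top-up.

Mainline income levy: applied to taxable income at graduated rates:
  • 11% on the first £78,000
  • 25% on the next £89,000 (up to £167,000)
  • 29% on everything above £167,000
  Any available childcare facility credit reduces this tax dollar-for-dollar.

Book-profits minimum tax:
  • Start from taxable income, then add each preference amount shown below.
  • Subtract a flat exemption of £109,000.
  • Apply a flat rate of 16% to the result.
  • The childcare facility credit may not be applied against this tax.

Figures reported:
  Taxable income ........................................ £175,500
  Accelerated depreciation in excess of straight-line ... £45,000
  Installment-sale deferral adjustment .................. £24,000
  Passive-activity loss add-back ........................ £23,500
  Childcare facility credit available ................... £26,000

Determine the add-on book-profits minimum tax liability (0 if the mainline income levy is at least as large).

£18,145

Mainline income levy:
  £78,000 × 11% = £8,580
  £89,000 × 25% = £22,250
  £8,500 × 29% = £2,465
  → £33,295
  Less childcare facility credit £26,000 → £7,295

Book-profits minimum tax:
  Adjusted income: £175,500 + £45,000 + £24,000 + £23,500 = £268,000
  Less exemption £109,000 → base £159,000
  £159,000 × 16% = £25,440

Excess of book-profits minimum tax over mainline income levy: £25,440 − £7,295 = £18,145.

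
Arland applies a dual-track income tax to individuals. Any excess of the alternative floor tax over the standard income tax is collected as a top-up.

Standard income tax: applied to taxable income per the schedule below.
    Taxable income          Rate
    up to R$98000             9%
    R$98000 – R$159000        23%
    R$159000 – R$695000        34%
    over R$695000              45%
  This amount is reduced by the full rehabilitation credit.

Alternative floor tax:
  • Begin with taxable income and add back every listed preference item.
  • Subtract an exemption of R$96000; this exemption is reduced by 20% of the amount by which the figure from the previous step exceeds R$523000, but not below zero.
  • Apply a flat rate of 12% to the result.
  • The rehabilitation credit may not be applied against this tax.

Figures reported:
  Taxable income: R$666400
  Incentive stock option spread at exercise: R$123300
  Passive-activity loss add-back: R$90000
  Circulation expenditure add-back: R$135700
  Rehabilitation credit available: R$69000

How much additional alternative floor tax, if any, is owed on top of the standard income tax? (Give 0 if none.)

Alternative floor tax:
  Adjusted income: R$666400 + R$123300 + R$90000 + R$135700 = R$1015400
  Exemption: 20% × (R$1015400 − R$523000) = R$98480 ≥ R$96000, so the exemption is fully phased out
  Base: R$1015400 − R$0 = R$1015400
  R$1015400 × 12% = R$121848

Standard income tax:
  R$98000 × 9% = R$8820
  R$61000 × 23% = R$14030
  R$507400 × 34% = R$172516
  → R$195366
  Less rehabilitation credit R$69000 → R$126366

R$121848 ≤ R$126366, so no add-on is due.

R$0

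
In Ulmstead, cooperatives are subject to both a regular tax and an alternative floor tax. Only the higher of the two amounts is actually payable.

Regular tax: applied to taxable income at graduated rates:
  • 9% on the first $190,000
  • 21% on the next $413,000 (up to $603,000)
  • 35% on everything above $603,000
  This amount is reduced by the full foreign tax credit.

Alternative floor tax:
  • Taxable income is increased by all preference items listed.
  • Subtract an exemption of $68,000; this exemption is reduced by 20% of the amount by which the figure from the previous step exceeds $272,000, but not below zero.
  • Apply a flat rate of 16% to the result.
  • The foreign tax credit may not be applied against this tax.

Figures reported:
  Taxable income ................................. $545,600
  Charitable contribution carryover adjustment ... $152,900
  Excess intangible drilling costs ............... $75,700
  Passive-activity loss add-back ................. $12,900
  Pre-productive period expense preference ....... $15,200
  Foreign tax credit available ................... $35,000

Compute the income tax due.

Regular tax:
  $190,000 × 9% = $17,100
  $355,600 × 21% = $74,676
  → $91,776
  Less foreign tax credit $35,000 → $56,776

Alternative floor tax:
  Adjusted income: $545,600 + $152,900 + $75,700 + $12,900 + $15,200 = $802,300
  Exemption: 20% × ($802,300 − $272,000) = $106,060 ≥ $68,000, so the exemption is fully phased out
  Base: $802,300 − $0 = $802,300
  $802,300 × 16% = $128,368

$128,368 > $56,776, so the alternative floor tax is the binding amount.

$128,368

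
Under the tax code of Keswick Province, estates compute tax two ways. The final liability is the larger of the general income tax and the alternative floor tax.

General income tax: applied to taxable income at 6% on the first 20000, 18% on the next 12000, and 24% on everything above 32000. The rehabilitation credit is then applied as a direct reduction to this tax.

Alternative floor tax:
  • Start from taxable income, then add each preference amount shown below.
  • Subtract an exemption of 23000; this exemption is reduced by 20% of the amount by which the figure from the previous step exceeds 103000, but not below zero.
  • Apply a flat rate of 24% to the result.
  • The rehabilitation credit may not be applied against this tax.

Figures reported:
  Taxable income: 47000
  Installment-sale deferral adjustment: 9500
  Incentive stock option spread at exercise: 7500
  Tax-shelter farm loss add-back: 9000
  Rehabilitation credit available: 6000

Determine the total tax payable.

Alternative floor tax:
  Adjusted income: 47000 + 9500 + 7500 + 9000 = 73000
  Exemption: 73000 ≤ 103000, so full 23000 applies
  Base: 73000 − 23000 = 50000
  50000 × 24% = 12000

General income tax:
  20000 × 6% = 1200
  12000 × 18% = 2160
  15000 × 24% = 3600
  → 6960
  Less rehabilitation credit 6000 → 960

12000 > 960, so the alternative floor tax is the binding amount.

12000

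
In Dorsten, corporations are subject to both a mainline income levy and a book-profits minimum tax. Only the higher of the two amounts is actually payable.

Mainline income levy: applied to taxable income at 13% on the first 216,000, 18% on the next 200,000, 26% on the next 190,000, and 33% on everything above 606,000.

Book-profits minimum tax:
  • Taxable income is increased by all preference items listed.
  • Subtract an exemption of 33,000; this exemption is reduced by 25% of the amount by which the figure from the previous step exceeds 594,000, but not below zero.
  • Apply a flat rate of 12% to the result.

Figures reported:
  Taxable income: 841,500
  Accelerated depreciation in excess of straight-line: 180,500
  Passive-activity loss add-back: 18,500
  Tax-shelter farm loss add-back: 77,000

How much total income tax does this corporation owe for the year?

191,195

Book-profits minimum tax:
  Adjusted income: 841,500 + 180,500 + 18,500 + 77,000 = 1,117,500
  Exemption: 25% × (1,117,500 − 594,000) = 130,875 ≥ 33,000, so the exemption is fully phased out
  Base: 1,117,500 − 0 = 1,117,500
  1,117,500 × 12% = 134,100

Mainline income levy:
  216,000 × 13% = 28,080
  200,000 × 18% = 36,000
  190,000 × 26% = 49,400
  235,500 × 33% = 77,715
  → 191,195

191,195 > 134,100, so the mainline income levy governs.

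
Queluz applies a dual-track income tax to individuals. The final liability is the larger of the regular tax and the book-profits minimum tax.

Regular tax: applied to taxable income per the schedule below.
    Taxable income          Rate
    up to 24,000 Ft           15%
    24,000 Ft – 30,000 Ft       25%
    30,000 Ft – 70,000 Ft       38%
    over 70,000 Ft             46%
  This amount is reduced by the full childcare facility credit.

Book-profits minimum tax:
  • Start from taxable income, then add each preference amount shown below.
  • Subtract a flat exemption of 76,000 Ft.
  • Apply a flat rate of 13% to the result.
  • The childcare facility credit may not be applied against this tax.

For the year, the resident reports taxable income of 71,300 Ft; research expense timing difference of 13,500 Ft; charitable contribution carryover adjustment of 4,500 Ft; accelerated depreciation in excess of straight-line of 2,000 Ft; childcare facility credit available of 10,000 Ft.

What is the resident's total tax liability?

Book-profits minimum tax:
  Adjusted income: 71,300 Ft + 13,500 Ft + 4,500 Ft + 2,000 Ft = 91,300 Ft
  Less exemption 76,000 Ft → base 15,300 Ft
  15,300 Ft × 13% = 1,989 Ft

Regular tax:
  24,000 Ft × 15% = 3,600 Ft
  6,000 Ft × 25% = 1,500 Ft
  40,000 Ft × 38% = 15,200 Ft
  1,300 Ft × 46% = 598 Ft
  → 20,898 Ft
  Less childcare facility credit 10,000 Ft → 10,898 Ft

10,898 Ft > 1,989 Ft, so the regular tax governs.

10,898 Ft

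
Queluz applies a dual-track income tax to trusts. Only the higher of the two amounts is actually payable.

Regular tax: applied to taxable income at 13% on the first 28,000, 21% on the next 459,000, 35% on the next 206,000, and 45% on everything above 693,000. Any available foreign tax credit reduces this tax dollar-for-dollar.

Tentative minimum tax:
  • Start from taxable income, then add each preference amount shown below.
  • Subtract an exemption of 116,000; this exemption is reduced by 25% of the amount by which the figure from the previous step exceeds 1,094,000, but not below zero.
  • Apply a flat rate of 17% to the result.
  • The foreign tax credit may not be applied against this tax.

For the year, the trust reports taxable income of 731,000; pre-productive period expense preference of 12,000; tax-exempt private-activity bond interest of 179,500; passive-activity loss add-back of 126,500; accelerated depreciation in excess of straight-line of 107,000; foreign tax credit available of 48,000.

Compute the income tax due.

Tentative minimum tax:
  Adjusted income: 731,000 + 12,000 + 179,500 + 126,500 + 107,000 = 1,156,000
  Exemption: 116,000 − 25% × (1,156,000 − 1,094,000) = 116,000 − 15,500 = 100,500
  Base: 1,156,000 − 100,500 = 1,055,500
  1,055,500 × 17% = 179,435

Regular tax:
  28,000 × 13% = 3,640
  459,000 × 21% = 96,390
  206,000 × 35% = 72,100
  38,000 × 45% = 17,100
  → 189,230
  Less foreign tax credit 48,000 → 141,230

179,435 > 141,230, so the tentative minimum tax is the binding amount.

179,435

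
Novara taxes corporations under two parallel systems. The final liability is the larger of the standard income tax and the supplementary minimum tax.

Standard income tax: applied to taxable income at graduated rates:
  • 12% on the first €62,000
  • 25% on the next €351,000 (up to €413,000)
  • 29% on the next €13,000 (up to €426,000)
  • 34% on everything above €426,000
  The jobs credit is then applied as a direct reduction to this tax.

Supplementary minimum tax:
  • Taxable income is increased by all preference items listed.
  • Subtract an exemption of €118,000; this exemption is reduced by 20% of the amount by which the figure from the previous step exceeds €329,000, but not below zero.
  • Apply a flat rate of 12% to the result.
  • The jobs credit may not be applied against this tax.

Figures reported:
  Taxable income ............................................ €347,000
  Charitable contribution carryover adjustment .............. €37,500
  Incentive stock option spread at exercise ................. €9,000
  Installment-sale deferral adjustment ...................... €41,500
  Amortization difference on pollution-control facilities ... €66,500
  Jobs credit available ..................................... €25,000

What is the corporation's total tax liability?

Standard income tax:
  €62,000 × 12% = €7,440
  €285,000 × 25% = €71,250
  → €78,690
  Less jobs credit €25,000 → €53,690

Supplementary minimum tax:
  Adjusted income: €347,000 + €37,500 + €9,000 + €41,500 + €66,500 = €501,500
  Exemption: €118,000 − 20% × (€501,500 − €329,000) = €118,000 − €34,500 = €83,500
  Base: €501,500 − €83,500 = €418,000
  €418,000 × 12% = €50,160

€53,690 > €50,160, so the standard income tax governs.

€53,690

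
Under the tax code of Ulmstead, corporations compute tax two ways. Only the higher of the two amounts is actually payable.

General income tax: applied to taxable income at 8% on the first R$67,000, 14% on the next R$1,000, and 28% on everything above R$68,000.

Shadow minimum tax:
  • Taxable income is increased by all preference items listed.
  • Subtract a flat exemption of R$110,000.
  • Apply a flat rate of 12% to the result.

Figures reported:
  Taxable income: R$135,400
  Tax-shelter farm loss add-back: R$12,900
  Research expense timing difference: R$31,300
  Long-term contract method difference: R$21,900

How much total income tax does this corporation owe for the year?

Shadow minimum tax:
  Adjusted income: R$135,400 + R$12,900 + R$31,300 + R$21,900 = R$201,500
  Less exemption R$110,000 → base R$91,500
  R$91,500 × 12% = R$10,980

General income tax:
  R$67,000 × 8% = R$5,360
  R$1,000 × 14% = R$140
  R$67,400 × 28% = R$18,872
  → R$24,372

R$24,372 > R$10,980, so the general income tax governs.

R$24,372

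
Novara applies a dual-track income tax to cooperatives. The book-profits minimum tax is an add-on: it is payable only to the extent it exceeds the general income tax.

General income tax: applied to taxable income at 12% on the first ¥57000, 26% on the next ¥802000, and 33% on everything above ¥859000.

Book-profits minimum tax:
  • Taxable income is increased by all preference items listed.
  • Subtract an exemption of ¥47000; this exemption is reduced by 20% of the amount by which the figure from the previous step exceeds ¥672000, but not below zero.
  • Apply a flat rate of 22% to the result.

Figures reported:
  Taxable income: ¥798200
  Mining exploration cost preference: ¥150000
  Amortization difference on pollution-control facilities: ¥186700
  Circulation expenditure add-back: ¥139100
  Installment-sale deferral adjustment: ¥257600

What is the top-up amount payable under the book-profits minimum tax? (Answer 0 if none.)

Book-profits minimum tax:
  Adjusted income: ¥798200 + ¥150000 + ¥186700 + ¥139100 + ¥257600 = ¥1531600
  Exemption: 20% × (¥1531600 − ¥672000) = ¥171920 ≥ ¥47000, so the exemption is fully phased out
  Base: ¥1531600 − ¥0 = ¥1531600
  ¥1531600 × 22% = ¥336952

General income tax:
  ¥57000 × 12% = ¥6840
  ¥741200 × 26% = ¥192712
  → ¥199552

Excess of book-profits minimum tax over general income tax: ¥336952 − ¥199552 = ¥137400.

¥137400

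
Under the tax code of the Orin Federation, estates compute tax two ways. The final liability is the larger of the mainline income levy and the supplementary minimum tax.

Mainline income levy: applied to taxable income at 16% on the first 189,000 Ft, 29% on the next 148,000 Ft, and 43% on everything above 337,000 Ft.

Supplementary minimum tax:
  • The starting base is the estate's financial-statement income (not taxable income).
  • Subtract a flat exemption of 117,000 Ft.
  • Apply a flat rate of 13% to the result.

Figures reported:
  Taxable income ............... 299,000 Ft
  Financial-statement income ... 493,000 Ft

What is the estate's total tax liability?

Mainline income levy:
  189,000 Ft × 16% = 30,240 Ft
  110,000 Ft × 29% = 31,900 Ft
  → 62,140 Ft

Supplementary minimum tax:
  Base (financial-statement income): 493,000 Ft
  Less exemption 117,000 Ft → base 376,000 Ft
  376,000 Ft × 13% = 48,880 Ft

62,140 Ft > 48,880 Ft, so the mainline income levy governs.

62,140 Ft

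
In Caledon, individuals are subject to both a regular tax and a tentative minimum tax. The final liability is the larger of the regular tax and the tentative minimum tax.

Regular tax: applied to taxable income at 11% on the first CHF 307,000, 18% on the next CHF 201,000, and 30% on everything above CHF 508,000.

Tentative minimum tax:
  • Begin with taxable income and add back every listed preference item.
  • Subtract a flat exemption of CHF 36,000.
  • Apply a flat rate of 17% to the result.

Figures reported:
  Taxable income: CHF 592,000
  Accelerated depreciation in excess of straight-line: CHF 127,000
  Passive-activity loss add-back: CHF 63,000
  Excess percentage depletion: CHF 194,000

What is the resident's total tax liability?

Tentative minimum tax:
  Adjusted income: CHF 592,000 + CHF 127,000 + CHF 63,000 + CHF 194,000 = CHF 976,000
  Less exemption CHF 36,000 → base CHF 940,000
  CHF 940,000 × 17% = CHF 159,800

Regular tax:
  CHF 307,000 × 11% = CHF 33,770
  CHF 201,000 × 18% = CHF 36,180
  CHF 84,000 × 30% = CHF 25,200
  → CHF 95,150

CHF 159,800 > CHF 95,150, so the tentative minimum tax is the binding amount.

CHF 159,800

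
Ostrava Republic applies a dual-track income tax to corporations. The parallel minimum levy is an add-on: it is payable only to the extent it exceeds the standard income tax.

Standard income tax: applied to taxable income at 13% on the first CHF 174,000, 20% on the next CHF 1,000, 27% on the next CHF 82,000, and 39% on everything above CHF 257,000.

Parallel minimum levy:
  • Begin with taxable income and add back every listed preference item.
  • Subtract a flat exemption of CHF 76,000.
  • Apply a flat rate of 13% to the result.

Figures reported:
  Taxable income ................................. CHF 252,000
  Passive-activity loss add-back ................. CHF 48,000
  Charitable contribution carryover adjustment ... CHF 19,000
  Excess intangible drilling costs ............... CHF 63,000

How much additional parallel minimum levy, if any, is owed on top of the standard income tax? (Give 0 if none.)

CHF 0

Standard income tax:
  CHF 174,000 × 13% = CHF 22,620
  CHF 1,000 × 20% = CHF 200
  CHF 77,000 × 27% = CHF 20,790
  → CHF 43,610

Parallel minimum levy:
  Adjusted income: CHF 252,000 + CHF 48,000 + CHF 19,000 + CHF 63,000 = CHF 382,000
  Less exemption CHF 76,000 → base CHF 306,000
  CHF 306,000 × 13% = CHF 39,780

CHF 39,780 ≤ CHF 43,610, so no add-on is due.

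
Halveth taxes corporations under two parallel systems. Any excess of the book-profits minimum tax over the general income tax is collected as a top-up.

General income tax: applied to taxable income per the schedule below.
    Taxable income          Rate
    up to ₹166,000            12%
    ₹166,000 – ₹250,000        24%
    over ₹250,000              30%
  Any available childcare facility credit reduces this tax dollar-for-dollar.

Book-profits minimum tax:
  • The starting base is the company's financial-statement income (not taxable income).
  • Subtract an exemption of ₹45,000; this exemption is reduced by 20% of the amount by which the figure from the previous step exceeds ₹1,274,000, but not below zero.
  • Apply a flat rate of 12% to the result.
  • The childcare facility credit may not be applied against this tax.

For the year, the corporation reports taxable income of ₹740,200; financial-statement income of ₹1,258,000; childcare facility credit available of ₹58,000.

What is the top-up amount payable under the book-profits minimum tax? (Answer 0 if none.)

₹16,420

General income tax:
  ₹166,000 × 12% = ₹19,920
  ₹84,000 × 24% = ₹20,160
  ₹490,200 × 30% = ₹147,060
  → ₹187,140
  Less childcare facility credit ₹58,000 → ₹129,140

Book-profits minimum tax:
  Base (financial-statement income): ₹1,258,000
  Exemption: ₹1,258,000 ≤ ₹1,274,000, so full ₹45,000 applies
  Base: ₹1,258,000 − ₹45,000 = ₹1,213,000
  ₹1,213,000 × 12% = ₹145,560

Excess of book-profits minimum tax over general income tax: ₹145,560 − ₹129,140 = ₹16,420.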